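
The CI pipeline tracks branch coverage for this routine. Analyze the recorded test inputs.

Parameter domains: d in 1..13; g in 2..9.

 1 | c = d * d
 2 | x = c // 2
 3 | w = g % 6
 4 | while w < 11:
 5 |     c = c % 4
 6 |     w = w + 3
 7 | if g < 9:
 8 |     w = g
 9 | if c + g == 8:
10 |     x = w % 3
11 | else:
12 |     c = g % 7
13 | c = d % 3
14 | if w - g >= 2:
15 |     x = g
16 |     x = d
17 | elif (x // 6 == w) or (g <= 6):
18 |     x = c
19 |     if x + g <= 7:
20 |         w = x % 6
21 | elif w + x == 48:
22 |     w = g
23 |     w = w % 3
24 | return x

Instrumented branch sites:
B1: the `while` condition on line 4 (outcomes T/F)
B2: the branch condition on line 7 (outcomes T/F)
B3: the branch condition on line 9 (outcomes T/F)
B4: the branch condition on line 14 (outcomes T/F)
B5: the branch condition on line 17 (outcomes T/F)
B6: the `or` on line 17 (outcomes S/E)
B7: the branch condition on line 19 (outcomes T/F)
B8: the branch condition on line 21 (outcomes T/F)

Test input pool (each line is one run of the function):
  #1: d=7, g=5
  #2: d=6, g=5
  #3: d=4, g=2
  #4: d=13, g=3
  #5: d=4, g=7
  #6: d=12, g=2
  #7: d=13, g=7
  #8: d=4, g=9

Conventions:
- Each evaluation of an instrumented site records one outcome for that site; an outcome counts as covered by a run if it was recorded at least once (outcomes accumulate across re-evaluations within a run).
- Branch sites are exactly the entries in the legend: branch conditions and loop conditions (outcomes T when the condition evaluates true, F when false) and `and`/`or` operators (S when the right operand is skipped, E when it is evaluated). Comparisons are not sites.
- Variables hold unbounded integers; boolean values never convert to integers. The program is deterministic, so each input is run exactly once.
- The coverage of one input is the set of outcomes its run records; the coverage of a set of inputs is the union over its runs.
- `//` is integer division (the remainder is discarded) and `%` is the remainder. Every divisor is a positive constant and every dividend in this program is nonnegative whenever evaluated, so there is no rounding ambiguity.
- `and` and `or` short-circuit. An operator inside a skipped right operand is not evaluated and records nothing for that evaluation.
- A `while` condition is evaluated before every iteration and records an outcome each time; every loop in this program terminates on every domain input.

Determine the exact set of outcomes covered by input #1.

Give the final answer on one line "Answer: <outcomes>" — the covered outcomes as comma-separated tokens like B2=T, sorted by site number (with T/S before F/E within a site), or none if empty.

Tracing the run of input #1 (d=7, g=5):
  B1->T, B1->T, B1->F, B2->T, B3->F, B4->F, B6->E, B5->T, B7->T
as a set, this run covers: B1=T, B1=F, B2=T, B3=F, B4=F, B5=T, B6=E, B7=T

Answer: B1=T, B1=F, B2=T, B3=F, B4=F, B5=T, B6=E, B7=T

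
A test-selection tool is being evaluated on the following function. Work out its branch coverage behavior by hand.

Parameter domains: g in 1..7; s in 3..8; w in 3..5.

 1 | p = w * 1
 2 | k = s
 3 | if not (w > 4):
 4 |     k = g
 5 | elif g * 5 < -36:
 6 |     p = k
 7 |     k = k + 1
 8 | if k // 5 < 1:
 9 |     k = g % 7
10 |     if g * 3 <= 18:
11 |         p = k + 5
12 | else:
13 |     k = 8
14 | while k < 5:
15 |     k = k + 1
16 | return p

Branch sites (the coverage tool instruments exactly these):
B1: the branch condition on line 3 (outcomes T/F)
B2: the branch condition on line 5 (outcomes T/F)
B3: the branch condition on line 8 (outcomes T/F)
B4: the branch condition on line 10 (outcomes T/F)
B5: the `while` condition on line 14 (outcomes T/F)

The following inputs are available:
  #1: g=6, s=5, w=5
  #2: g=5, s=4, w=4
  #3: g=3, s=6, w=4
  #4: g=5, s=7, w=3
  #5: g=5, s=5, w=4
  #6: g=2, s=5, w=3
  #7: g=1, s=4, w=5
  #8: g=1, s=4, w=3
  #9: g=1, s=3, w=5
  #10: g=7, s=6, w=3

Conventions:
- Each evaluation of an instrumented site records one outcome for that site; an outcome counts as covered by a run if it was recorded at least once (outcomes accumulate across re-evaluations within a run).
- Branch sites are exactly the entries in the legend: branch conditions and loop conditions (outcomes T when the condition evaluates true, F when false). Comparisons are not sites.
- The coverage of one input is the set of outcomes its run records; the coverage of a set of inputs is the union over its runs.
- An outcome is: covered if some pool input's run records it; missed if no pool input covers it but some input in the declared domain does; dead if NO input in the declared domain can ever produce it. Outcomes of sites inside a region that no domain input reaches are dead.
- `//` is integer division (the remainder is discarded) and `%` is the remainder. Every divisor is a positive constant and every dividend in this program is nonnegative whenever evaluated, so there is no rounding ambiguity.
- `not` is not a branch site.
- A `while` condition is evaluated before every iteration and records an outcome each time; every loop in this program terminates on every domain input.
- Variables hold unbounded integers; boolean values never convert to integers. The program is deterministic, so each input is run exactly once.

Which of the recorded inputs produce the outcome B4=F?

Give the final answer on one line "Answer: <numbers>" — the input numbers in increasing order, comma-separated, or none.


input #1 (g=6, s=5, w=5): does not produce B4=F
input #2 (g=5, s=4, w=4): does not produce B4=F
input #3 (g=3, s=6, w=4): does not produce B4=F
input #4 (g=5, s=7, w=3): does not produce B4=F
input #5 (g=5, s=5, w=4): does not produce B4=F
input #6 (g=2, s=5, w=3): does not produce B4=F
input #7 (g=1, s=4, w=5): does not produce B4=F
input #8 (g=1, s=4, w=3): does not produce B4=F
input #9 (g=1, s=3, w=5): does not produce B4=F
input #10 (g=7, s=6, w=3): does not produce B4=F
Answer: none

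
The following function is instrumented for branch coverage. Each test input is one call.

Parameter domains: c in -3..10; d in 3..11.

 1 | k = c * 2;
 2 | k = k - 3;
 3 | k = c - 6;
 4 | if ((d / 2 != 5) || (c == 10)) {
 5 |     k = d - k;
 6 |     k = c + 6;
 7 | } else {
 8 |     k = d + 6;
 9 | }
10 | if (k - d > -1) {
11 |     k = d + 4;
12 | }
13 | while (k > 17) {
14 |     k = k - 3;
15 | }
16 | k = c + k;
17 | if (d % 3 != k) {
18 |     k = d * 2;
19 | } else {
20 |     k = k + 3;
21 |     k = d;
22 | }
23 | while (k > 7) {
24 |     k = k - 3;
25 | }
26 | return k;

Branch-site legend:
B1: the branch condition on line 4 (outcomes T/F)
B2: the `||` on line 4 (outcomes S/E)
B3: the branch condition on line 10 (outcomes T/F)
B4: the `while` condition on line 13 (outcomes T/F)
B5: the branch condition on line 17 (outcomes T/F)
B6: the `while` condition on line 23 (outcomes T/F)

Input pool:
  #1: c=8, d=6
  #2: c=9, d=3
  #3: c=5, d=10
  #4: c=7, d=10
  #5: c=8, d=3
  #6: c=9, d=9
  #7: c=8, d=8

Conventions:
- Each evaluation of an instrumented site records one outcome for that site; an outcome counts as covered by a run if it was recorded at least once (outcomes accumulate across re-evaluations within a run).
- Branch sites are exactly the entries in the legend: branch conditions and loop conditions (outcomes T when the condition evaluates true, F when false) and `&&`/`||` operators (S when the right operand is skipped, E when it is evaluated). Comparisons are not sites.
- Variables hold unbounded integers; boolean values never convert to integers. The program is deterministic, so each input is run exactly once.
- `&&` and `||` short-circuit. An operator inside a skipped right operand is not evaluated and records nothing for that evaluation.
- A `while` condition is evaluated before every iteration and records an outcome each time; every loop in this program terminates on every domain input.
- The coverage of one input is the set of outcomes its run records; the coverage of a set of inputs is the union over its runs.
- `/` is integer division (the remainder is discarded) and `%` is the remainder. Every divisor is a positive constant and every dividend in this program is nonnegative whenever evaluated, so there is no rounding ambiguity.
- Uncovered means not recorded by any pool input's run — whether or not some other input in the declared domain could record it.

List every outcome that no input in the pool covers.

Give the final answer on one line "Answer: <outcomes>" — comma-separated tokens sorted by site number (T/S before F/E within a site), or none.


run #1 (c=8, d=6) runs B2->S, B1->T, B3->T, B4->F, B5->T, B6->T, B6->T, B6->F; records B1=T, B2=S, B3=T, B4=F, B5=T, B6=T, B6=F
run #2 (c=9, d=3) runs B2->S, B1->T, B3->T, B4->F, B5->T, B6->F; records B1=T, B2=S, B3=T, B4=F, B5=T, B6=F
run #3 (c=5, d=10) runs B2->E, B1->F, B3->T, B4->F, B5->T, B6->T, B6->T, B6->T, B6->T, B6->T, B6->F; records B1=F, B2=E, B3=T, B4=F, B5=T, B6=T, B6=F
run #4 (c=7, d=10) runs B2->E, B1->F, B3->T, B4->F, B5->T, B6->T, B6->T, B6->T, B6->T, B6->T, B6->F; records B1=F, B2=E, B3=T, B4=F, B5=T, B6=T, B6=F
run #5 (c=8, d=3) runs B2->S, B1->T, B3->T, B4->F, B5->T, B6->F; records B1=T, B2=S, B3=T, B4=F, B5=T, B6=F
run #6 (c=9, d=9) runs B2->S, B1->T, B3->T, B4->F, B5->T, B6->T, B6->T, B6->T, B6->T, B6->F; records B1=T, B2=S, B3=T, B4=F, B5=T, B6=T, B6=F
run #7 (c=8, d=8) runs B2->S, B1->T, B3->T, B4->F, B5->T, B6->T, B6->T, B6->T, B6->F; records B1=T, B2=S, B3=T, B4=F, B5=T, B6=T, B6=F
union over the pool: B1=T, B1=F, B2=S, B2=E, B3=T, B4=F, B5=T, B6=T, B6=F
uncovered (3 of 12): B3=F, B4=T, B5=F
Answer: B3=F, B4=T, B5=F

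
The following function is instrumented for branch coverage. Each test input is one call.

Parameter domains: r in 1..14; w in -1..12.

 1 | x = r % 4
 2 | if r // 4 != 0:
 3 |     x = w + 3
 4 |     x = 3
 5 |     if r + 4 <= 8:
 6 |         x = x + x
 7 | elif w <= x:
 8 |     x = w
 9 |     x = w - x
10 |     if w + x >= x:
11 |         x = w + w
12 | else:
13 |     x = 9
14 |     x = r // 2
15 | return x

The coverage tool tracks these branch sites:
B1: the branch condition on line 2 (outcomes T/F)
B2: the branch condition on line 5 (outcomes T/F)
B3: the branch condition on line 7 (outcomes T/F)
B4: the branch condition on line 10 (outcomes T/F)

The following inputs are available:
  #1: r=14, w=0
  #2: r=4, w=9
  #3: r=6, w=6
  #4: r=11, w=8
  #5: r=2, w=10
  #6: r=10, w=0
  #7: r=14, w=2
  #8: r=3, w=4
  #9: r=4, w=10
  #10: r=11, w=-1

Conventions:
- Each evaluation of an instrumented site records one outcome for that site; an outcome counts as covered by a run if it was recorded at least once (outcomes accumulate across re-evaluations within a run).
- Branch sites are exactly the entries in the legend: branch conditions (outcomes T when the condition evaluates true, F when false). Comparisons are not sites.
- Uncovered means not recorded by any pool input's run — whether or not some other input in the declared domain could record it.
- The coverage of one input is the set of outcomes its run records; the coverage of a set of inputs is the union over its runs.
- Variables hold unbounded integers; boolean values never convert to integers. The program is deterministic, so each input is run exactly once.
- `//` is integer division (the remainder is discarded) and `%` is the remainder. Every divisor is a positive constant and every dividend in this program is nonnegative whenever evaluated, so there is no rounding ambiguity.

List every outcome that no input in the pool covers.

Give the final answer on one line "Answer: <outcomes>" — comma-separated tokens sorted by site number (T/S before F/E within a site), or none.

input #1 (r=14, w=0): covers B1=T, B2=F
input #2 (r=4, w=9): covers B1=T, B2=T
input #3 (r=6, w=6): covers B1=T, B2=F
input #4 (r=11, w=8): covers B1=T, B2=F
input #5 (r=2, w=10): covers B1=F, B3=F
input #6 (r=10, w=0): covers B1=T, B2=F
input #7 (r=14, w=2): covers B1=T, B2=F
input #8 (r=3, w=4): covers B1=F, B3=F
input #9 (r=4, w=10): covers B1=T, B2=T
input #10 (r=11, w=-1): covers B1=T, B2=F
union over the pool: B1=T, B1=F, B2=T, B2=F, B3=F
uncovered (3 of 8): B3=T, B4=T, B4=F

Answer: B3=T, B4=T, B4=F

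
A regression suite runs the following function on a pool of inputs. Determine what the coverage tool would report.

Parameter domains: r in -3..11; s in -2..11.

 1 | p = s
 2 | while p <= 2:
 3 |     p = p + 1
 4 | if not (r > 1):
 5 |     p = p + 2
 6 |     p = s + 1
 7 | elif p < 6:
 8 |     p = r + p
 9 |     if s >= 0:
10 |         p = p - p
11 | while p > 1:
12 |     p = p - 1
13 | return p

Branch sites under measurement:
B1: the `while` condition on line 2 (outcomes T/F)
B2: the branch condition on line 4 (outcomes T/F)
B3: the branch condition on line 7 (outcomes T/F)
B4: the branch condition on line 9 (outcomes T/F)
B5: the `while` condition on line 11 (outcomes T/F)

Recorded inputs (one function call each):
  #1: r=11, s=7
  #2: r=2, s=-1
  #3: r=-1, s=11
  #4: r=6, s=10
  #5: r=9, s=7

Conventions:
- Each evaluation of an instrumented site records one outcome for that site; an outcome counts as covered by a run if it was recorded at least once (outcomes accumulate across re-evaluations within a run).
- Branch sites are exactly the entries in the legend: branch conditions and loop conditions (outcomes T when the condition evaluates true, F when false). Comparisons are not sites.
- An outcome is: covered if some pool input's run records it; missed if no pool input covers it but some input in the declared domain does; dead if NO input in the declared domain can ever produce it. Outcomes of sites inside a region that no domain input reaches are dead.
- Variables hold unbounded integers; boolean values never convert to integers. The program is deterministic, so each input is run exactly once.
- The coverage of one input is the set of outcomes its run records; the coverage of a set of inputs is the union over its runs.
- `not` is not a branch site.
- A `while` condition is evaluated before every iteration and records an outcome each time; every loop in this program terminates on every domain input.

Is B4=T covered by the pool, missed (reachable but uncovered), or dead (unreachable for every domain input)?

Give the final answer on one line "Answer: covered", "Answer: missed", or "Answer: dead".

no pool input records B4=T
but domain input (r=2, s=0) does record it -> reachable, so missed

Answer: missed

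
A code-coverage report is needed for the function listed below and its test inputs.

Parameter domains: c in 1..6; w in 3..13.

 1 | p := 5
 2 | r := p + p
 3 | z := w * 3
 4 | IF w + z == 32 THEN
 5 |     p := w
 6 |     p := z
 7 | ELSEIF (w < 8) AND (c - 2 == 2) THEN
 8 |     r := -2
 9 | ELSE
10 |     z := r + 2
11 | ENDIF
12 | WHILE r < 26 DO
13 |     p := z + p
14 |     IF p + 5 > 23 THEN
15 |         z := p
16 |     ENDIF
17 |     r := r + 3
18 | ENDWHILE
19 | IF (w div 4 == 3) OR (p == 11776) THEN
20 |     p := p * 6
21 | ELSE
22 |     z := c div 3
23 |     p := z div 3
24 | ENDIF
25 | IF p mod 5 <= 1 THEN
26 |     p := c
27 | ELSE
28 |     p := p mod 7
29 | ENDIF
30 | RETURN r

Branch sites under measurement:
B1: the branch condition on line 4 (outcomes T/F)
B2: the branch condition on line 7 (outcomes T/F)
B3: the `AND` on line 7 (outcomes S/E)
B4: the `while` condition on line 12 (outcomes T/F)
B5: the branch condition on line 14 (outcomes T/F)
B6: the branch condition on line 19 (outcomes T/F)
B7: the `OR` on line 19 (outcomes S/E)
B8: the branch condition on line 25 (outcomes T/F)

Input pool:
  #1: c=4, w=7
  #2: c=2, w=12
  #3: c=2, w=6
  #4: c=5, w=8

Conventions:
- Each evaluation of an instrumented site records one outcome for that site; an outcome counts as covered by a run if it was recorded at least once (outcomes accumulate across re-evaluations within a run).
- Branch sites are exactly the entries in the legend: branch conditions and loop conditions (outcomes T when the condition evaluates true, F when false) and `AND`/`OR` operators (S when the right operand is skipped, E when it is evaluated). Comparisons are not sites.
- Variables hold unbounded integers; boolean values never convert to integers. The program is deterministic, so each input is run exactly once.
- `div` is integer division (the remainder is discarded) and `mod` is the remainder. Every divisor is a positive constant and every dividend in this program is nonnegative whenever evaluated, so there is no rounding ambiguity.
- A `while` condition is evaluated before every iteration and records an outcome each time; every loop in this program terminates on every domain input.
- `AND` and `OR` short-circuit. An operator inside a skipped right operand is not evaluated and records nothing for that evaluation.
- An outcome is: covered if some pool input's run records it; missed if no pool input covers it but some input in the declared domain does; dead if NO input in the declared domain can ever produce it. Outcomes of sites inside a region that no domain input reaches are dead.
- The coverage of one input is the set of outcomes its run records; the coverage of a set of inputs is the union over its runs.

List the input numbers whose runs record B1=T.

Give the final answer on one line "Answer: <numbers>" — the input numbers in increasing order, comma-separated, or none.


input #1 (c=4, w=7): does not produce B1=T
input #2 (c=2, w=12): does not produce B1=T
input #3 (c=2, w=6): does not produce B1=T
input #4 (c=5, w=8): produces B1=T
Answer: 4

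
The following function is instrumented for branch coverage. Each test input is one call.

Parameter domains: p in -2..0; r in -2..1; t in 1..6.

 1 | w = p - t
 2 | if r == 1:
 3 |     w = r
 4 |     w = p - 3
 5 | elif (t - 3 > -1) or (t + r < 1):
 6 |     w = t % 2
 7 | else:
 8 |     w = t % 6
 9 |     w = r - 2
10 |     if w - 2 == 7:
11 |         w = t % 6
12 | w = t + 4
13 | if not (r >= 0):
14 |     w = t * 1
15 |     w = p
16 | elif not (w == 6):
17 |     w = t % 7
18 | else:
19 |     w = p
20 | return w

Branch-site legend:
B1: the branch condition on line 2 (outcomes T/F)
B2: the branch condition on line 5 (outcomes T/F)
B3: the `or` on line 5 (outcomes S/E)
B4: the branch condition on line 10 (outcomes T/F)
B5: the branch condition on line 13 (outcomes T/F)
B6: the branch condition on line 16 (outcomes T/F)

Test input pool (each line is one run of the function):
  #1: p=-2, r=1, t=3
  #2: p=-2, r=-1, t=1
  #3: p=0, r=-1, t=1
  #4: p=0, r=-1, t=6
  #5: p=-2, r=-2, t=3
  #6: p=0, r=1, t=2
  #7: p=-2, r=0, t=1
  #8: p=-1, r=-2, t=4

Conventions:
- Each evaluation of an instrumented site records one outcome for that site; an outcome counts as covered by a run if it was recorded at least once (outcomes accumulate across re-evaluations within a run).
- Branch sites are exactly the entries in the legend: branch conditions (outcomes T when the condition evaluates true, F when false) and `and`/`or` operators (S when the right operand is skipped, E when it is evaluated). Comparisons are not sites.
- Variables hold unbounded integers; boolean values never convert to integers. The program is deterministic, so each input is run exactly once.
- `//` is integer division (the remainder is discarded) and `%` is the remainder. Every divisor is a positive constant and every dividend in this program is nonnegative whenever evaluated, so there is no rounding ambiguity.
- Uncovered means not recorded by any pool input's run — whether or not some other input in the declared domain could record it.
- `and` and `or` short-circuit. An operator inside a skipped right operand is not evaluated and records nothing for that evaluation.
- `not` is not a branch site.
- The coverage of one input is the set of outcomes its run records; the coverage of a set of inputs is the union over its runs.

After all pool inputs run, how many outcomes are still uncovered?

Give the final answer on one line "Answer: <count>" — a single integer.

input #1, p=-2, r=1, t=3: outcomes B1=T, B5=F, B6=T
input #2, p=-2, r=-1, t=1: outcomes B1=F, B2=T, B3=E, B5=T
input #3, p=0, r=-1, t=1: outcomes B1=F, B2=T, B3=E, B5=T
input #4, p=0, r=-1, t=6: outcomes B1=F, B2=T, B3=S, B5=T
input #5, p=-2, r=-2, t=3: outcomes B1=F, B2=T, B3=S, B5=T
input #6, p=0, r=1, t=2: outcomes B1=T, B5=F, B6=F
input #7, p=-2, r=0, t=1: outcomes B1=F, B2=F, B3=E, B4=F, B5=F, B6=T
input #8, p=-1, r=-2, t=4: outcomes B1=F, B2=T, B3=S, B5=T
union over the pool: B1=T, B1=F, B2=T, B2=F, B3=S, B3=E, B4=F, B5=T, B5=F, B6=T, B6=F
uncovered (1 of 12): B4=T

Answer: 1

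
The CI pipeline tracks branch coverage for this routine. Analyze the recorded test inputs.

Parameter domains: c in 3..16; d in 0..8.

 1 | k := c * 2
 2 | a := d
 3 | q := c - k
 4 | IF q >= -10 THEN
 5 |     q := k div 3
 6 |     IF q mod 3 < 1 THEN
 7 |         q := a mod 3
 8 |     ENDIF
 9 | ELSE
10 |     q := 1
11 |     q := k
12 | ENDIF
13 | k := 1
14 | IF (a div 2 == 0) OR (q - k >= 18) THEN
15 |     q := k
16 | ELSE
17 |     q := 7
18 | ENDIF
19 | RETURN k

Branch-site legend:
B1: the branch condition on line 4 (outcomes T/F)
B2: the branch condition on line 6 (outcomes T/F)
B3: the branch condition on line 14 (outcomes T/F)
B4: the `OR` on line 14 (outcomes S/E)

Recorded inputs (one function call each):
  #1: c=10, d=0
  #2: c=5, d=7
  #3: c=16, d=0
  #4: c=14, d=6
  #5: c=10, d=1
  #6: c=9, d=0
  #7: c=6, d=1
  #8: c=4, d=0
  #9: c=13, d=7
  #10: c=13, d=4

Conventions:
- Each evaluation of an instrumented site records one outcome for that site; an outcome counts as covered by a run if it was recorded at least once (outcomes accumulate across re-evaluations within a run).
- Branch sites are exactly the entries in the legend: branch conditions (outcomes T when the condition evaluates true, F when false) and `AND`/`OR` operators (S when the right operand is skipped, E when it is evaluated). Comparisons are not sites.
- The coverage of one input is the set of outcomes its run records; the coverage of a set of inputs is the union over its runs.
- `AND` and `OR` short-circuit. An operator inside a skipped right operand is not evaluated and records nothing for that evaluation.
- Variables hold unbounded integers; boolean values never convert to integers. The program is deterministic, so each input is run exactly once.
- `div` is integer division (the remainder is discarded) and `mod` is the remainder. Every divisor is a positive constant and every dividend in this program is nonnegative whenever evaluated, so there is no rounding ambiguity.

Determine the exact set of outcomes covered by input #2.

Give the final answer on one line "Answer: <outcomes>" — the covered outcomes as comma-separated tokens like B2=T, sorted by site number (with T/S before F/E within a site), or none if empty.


Tracing the run of input #2 (c=5, d=7):
  B1->T, B2->T, B4->E, B3->F
collecting distinct outcomes: B1=T, B2=T, B3=F, B4=E
Answer: B1=T, B2=T, B3=F, B4=E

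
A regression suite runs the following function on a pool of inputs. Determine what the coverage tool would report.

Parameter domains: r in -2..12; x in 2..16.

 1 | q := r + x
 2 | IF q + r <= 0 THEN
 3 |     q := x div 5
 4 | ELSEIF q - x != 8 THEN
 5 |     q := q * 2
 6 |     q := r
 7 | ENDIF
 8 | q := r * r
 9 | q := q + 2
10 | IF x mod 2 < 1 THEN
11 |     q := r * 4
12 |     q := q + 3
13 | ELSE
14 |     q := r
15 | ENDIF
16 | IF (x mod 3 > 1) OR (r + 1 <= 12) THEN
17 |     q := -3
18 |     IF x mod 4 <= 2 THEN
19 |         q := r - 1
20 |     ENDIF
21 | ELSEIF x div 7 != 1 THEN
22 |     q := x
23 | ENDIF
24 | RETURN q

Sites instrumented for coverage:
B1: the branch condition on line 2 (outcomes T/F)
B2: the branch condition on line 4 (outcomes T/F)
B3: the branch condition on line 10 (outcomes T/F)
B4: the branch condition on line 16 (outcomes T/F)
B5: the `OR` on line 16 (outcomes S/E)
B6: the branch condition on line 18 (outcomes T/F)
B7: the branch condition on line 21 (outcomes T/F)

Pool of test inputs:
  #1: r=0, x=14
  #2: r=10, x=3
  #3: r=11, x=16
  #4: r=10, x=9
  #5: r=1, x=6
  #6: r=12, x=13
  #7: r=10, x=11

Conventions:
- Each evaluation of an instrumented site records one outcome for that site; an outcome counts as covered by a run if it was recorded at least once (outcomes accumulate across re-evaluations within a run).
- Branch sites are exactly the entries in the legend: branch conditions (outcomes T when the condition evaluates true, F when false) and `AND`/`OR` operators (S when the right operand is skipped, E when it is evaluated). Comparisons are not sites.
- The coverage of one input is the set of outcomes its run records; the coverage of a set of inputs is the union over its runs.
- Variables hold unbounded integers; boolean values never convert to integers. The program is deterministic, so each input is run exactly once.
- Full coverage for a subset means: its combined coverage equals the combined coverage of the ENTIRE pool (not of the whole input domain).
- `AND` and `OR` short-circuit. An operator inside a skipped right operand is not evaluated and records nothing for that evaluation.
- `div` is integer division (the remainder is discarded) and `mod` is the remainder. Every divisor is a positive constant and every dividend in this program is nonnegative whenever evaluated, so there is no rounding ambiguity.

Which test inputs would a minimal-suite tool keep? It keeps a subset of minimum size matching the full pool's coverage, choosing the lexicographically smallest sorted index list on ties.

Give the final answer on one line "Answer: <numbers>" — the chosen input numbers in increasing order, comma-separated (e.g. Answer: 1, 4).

run #1 (r=0, x=14) runs B1->F, B2->T, B3->T, B5->S, B4->T, B6->T; records B1=F, B2=T, B3=T, B4=T, B5=S, B6=T
run #2 (r=10, x=3) runs B1->F, B2->T, B3->F, B5->E, B4->T, B6->F; records B1=F, B2=T, B3=F, B4=T, B5=E, B6=F
run #3 (r=11, x=16) runs B1->F, B2->T, B3->T, B5->E, B4->T, B6->T; records B1=F, B2=T, B3=T, B4=T, B5=E, B6=T
run #4 (r=10, x=9) runs B1->F, B2->T, B3->F, B5->E, B4->T, B6->T; records B1=F, B2=T, B3=F, B4=T, B5=E, B6=T
run #5 (r=1, x=6) runs B1->F, B2->T, B3->T, B5->E, B4->T, B6->T; records B1=F, B2=T, B3=T, B4=T, B5=E, B6=T
run #6 (r=12, x=13) runs B1->F, B2->T, B3->F, B5->E, B4->F, B7->F; records B1=F, B2=T, B3=F, B4=F, B5=E, B7=F
run #7 (r=10, x=11) runs B1->F, B2->T, B3->F, B5->S, B4->T, B6->F; records B1=F, B2=T, B3=F, B4=T, B5=S, B6=F
the full pool covers 11 outcomes: B1=F, B2=T, B3=T, B3=F, B4=T, B4=F, B5=S, B5=E, B6=T, B6=F, B7=F
checked all size-1 subsets: none covers 11 outcomes (max 6/11)
checked all size-2 subsets: none covers 11 outcomes (max 10/11)
inputs {1, 2, 6} (size 3) cover everything; no size-3 subset with a lexicographically smaller index list covers all 11

Answer: 1, 2, 6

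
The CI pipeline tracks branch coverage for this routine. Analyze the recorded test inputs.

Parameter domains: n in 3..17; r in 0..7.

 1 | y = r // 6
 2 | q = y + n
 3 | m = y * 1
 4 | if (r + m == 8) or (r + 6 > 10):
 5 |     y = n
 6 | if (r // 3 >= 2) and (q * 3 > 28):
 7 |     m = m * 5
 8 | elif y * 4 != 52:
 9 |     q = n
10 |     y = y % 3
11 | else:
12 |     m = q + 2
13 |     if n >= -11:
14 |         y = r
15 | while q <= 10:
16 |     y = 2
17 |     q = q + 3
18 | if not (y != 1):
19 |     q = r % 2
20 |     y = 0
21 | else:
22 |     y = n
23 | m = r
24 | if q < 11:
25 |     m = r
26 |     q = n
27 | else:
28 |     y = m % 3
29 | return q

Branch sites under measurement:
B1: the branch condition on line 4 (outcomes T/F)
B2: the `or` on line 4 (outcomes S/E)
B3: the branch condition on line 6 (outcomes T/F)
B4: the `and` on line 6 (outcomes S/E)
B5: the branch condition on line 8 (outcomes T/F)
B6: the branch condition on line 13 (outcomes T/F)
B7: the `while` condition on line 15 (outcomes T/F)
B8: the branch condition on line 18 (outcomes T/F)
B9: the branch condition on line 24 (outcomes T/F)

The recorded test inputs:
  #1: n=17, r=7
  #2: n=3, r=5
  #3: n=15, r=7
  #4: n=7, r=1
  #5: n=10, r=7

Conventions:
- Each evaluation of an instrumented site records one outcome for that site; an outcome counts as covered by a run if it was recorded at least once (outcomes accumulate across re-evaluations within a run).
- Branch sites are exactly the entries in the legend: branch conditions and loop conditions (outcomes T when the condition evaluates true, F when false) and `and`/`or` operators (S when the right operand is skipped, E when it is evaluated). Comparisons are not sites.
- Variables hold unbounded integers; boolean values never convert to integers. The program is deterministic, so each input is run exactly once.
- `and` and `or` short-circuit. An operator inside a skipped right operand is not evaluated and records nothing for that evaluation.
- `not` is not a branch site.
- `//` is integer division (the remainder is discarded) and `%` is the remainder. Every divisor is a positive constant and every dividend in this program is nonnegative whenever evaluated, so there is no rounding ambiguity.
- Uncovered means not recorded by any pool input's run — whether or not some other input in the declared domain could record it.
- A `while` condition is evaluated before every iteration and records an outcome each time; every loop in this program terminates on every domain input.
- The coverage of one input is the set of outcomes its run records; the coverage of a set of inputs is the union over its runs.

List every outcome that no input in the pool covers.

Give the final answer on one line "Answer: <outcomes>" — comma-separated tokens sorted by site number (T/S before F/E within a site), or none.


input #1 (n=17, r=7): events B2->S, B1->T, B4->E, B3->T, B7->F, B8->F, B9->F; covers B1=T, B2=S, B3=T, B4=E, B7=F, B8=F, B9=F
input #2 (n=3, r=5): events B2->E, B1->T, B4->S, B3->F, B5->T, B7->T, B7->T, B7->T, B7->F, B8->F, B9->F; covers B1=T, B2=E, B3=F, B4=S, B5=T, B7=T, B7=F, B8=F, B9=F
input #3 (n=15, r=7): events B2->S, B1->T, B4->E, B3->T, B7->F, B8->F, B9->F; covers B1=T, B2=S, B3=T, B4=E, B7=F, B8=F, B9=F
input #4 (n=7, r=1): events B2->E, B1->F, B4->S, B3->F, B5->T, B7->T, B7->T, B7->F, B8->F, B9->F; covers B1=F, B2=E, B3=F, B4=S, B5=T, B7=T, B7=F, B8=F, B9=F
input #5 (n=10, r=7): events B2->S, B1->T, B4->E, B3->T, B7->F, B8->F, B9->F; covers B1=T, B2=S, B3=T, B4=E, B7=F, B8=F, B9=F
union over the pool: B1=T, B1=F, B2=S, B2=E, B3=T, B3=F, B4=S, B4=E, B5=T, B7=T, B7=F, B8=F, B9=F
uncovered (5 of 18): B5=F, B6=T, B6=F, B8=T, B9=T
Answer: B5=F, B6=T, B6=F, B8=T, B9=T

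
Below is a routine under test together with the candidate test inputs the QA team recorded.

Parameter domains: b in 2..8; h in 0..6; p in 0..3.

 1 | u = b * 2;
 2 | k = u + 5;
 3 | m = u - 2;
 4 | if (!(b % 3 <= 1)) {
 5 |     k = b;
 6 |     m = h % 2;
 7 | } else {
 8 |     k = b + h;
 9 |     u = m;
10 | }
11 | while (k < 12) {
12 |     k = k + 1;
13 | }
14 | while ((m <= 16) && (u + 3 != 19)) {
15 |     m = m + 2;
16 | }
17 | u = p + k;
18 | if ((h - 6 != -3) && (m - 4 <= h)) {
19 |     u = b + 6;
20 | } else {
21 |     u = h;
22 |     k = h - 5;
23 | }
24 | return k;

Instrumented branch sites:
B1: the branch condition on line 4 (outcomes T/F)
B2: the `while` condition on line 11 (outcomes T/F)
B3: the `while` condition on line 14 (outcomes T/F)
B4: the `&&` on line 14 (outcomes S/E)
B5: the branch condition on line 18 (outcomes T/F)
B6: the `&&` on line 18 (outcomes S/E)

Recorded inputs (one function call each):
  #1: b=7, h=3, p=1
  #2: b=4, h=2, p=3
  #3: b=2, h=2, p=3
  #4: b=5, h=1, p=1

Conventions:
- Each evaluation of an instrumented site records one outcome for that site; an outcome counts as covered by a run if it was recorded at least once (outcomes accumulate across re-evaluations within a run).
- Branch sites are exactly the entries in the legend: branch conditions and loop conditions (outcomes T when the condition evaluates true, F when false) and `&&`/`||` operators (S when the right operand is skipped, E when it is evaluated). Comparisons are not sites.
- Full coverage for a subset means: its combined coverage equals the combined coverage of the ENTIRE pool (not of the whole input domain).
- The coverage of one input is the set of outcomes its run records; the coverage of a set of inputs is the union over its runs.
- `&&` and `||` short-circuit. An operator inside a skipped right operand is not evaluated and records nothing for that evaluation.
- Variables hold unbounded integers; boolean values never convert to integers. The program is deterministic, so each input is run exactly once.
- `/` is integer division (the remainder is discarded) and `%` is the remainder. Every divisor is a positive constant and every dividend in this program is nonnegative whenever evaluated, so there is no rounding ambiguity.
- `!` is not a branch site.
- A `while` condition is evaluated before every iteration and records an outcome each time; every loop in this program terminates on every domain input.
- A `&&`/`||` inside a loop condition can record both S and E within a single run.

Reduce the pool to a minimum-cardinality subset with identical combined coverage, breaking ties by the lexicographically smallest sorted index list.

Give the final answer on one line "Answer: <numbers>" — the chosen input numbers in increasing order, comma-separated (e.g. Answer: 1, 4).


test 1 (b=7, h=3, p=1) fires B1->F, B2->T, B2->T, B2->F, B4->E, B3->T, B4->E, B3->T, B4->E, B3->T, B4->S, B3->F, B6->S, B5->F; hits B1=F, B2=T, B2=F, B3=T, B3=F, B4=S, B4=E, B5=F, B6=S
test 2 (b=4, h=2, p=3) fires B1->F, B2->T, B2->T, B2->T, B2->T, B2->T, B2->T, B2->F, B4->E, B3->T, B4->E, B3->T, B4->E, B3->T, ...; hits B1=F, B2=T, B2=F, B3=T, B3=F, B4=S, B4=E, B5=F, B6=E
test 3 (b=2, h=2, p=3) fires B1->T, B2->T, B2->T, B2->T, B2->T, B2->T, B2->T, B2->T, B2->T, B2->T, B2->T, B2->F, B4->E, B3->T, ...; hits B1=T, B2=T, B2=F, B3=T, B3=F, B4=S, B4=E, B5=F, B6=E
test 4 (b=5, h=1, p=1) fires B1->T, B2->T, B2->T, B2->T, B2->T, B2->T, B2->T, B2->T, B2->F, B4->E, B3->T, B4->E, B3->T, B4->E, ...; hits B1=T, B2=T, B2=F, B3=T, B3=F, B4=S, B4=E, B5=F, B6=E
together the pool reaches 11 outcomes: B1=T, B1=F, B2=T, B2=F, B3=T, B3=F, B4=S, B4=E, B5=F, B6=S, B6=E
checked all size-1 subsets: none covers 11 outcomes (max 9/11)
at size 2, {1, 3} reaches all 11 outcomes; every lexicographically earlier size-2 subset fails
Answer: 1, 3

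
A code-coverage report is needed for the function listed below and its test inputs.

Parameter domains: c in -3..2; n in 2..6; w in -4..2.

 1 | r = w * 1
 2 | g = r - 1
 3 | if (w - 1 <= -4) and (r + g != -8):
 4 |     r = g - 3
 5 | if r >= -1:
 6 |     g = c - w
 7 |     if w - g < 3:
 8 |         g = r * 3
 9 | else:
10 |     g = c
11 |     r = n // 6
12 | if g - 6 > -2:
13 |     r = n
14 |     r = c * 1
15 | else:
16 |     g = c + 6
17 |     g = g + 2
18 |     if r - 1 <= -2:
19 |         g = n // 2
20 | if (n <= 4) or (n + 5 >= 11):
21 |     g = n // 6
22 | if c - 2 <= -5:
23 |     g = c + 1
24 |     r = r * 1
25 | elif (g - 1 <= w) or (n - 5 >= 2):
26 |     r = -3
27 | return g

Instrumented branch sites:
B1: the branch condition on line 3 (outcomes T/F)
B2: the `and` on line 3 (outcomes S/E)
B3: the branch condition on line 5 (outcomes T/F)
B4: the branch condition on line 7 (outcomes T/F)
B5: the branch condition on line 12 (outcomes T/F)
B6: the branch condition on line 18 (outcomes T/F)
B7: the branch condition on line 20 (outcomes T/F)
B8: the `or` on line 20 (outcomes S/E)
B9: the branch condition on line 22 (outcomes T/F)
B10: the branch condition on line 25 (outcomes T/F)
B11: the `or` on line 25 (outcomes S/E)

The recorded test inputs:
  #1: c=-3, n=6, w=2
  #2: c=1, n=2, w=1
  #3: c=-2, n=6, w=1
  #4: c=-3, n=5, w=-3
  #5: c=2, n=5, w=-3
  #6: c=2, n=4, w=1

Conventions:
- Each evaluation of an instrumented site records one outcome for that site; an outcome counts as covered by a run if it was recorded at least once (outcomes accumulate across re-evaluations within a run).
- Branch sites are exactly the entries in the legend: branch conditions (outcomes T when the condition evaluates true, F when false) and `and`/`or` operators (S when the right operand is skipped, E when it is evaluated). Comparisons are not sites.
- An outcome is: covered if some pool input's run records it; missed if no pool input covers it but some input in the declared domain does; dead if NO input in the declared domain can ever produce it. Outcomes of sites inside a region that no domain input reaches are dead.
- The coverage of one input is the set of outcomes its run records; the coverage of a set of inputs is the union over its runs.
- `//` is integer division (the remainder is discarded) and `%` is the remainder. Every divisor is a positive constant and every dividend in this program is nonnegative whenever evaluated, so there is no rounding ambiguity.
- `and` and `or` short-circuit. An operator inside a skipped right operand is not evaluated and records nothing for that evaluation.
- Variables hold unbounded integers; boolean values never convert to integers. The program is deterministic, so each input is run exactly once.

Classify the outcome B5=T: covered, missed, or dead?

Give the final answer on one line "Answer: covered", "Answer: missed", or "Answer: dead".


no pool input records B5=T
but domain input (c=2, n=2, w=2) does record it -> reachable, so missed
Answer: missed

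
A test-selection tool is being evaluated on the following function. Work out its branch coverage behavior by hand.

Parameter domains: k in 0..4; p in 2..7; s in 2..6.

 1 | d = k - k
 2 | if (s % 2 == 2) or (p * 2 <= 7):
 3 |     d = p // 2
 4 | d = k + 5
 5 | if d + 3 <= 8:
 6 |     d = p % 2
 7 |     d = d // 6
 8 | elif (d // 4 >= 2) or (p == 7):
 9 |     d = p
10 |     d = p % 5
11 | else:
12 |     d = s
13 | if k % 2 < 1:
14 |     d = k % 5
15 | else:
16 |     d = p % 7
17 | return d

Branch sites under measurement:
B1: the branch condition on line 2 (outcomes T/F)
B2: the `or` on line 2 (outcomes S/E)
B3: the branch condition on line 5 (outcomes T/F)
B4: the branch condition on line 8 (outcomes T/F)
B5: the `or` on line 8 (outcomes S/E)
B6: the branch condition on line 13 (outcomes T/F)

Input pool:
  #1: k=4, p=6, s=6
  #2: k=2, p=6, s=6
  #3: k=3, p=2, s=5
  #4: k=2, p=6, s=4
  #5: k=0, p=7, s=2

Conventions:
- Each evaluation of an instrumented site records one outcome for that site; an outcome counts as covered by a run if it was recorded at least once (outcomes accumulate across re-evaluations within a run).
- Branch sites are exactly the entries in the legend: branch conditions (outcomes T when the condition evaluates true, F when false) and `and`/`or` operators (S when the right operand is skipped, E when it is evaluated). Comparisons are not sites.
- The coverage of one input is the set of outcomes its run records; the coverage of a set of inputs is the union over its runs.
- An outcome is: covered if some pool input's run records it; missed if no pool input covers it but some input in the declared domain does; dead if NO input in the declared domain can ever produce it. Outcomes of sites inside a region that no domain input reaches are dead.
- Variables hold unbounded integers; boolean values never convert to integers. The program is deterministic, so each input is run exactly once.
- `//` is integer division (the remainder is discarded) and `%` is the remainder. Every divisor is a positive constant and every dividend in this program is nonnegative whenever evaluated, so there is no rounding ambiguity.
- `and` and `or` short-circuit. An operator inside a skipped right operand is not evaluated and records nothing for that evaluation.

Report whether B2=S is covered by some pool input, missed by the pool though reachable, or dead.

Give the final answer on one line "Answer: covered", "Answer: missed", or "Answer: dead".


no pool input records B2=S
checking all 150 inputs in the declared domain: B2=S is never recorded -> dead
Answer: dead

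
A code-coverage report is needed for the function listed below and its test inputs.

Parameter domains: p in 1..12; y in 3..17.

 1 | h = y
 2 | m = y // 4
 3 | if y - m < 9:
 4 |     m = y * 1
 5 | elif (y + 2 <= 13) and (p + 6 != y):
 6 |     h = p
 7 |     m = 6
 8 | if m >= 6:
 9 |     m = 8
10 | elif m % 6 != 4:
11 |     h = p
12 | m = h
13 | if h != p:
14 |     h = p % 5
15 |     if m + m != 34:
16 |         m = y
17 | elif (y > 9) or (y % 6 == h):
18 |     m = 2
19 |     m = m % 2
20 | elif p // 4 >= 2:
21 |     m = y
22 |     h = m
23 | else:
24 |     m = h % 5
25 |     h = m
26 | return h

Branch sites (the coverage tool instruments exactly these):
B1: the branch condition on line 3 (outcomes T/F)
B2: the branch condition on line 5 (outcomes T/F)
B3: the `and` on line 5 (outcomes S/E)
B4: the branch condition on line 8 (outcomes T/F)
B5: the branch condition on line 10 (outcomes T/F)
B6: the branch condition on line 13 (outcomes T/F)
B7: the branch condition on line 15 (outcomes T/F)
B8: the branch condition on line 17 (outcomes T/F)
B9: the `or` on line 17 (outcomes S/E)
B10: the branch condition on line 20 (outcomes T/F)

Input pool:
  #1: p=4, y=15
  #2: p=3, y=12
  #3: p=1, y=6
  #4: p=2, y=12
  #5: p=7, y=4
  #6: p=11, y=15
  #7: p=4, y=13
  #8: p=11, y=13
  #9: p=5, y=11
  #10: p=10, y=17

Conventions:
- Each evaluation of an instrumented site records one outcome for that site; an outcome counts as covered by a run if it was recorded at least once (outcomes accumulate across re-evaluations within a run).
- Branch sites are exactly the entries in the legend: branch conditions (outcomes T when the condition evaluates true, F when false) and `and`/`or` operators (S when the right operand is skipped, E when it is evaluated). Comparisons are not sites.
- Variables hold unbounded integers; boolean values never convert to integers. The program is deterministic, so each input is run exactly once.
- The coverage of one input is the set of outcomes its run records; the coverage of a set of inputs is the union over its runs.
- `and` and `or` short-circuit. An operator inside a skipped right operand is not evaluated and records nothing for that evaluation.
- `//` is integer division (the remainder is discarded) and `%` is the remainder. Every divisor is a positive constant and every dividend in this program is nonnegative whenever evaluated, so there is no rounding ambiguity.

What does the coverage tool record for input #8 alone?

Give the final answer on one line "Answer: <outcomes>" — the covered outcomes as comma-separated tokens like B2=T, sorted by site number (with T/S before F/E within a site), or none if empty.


Tracing the run of input #8 (p=11, y=13):
  B1->F, B3->S, B2->F, B4->F, B5->T, B6->F, B9->S, B8->T
deduplicating events, the covered set is: B1=F, B2=F, B3=S, B4=F, B5=T, B6=F, B8=T, B9=S
Answer: B1=F, B2=F, B3=S, B4=F, B5=T, B6=F, B8=T, B9=S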